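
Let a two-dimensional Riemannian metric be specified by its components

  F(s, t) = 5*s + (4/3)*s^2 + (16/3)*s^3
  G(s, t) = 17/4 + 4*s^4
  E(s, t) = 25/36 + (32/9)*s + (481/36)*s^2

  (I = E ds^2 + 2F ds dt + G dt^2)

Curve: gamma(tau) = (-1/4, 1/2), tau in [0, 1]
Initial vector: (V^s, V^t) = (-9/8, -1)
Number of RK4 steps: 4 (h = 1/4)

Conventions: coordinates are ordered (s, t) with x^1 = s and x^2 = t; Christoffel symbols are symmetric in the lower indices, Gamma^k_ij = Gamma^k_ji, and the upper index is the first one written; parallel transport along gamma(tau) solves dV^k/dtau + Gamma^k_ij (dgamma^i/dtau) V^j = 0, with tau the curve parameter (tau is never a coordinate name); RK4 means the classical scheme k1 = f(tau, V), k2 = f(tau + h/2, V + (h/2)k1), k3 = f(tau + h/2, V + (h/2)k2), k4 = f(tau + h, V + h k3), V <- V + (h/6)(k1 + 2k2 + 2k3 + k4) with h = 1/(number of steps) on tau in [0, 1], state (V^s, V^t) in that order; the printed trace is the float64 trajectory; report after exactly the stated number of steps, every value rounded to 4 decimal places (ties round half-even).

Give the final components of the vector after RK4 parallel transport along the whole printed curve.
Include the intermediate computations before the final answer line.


gamma'(tau) = (0, 0); f(tau, V)^k = -Gamma^k_ij(gamma(tau)) gamma'^i(tau) V^j; h = 1/4; intermediate values shown to 6 dp
curve data and Christoffel symbols at the stage parameters:
  tau = 0.000000: gamma = (-0.250000, 0.500000), gamma' = (0.000000, 0.000000); Gamma_sss = 0.001391, Gamma_sst = -0.133528, Gamma_stt = 0.455665, Gamma_tss = 1.250713, Gamma_tst = -0.068433, Gamma_ttt = 0.133528
  tau = 0.125000: gamma = (-0.250000, 0.500000), gamma' = (0.000000, 0.000000); Gamma_sss = 0.001391, Gamma_sst = -0.133528, Gamma_stt = 0.455665, Gamma_tss = 1.250713, Gamma_tst = -0.068433, Gamma_ttt = 0.133528
  tau = 0.250000: gamma = (-0.250000, 0.500000), gamma' = (0.000000, 0.000000); Gamma_sss = 0.001391, Gamma_sst = -0.133528, Gamma_stt = 0.455665, Gamma_tss = 1.250713, Gamma_tst = -0.068433, Gamma_ttt = 0.133528
  tau = 0.375000: gamma = (-0.250000, 0.500000), gamma' = (0.000000, 0.000000); Gamma_sss = 0.001391, Gamma_sst = -0.133528, Gamma_stt = 0.455665, Gamma_tss = 1.250713, Gamma_tst = -0.068433, Gamma_ttt = 0.133528
  tau = 0.500000: gamma = (-0.250000, 0.500000), gamma' = (0.000000, 0.000000); Gamma_sss = 0.001391, Gamma_sst = -0.133528, Gamma_stt = 0.455665, Gamma_tss = 1.250713, Gamma_tst = -0.068433, Gamma_ttt = 0.133528
  tau = 0.625000: gamma = (-0.250000, 0.500000), gamma' = (0.000000, 0.000000); Gamma_sss = 0.001391, Gamma_sst = -0.133528, Gamma_stt = 0.455665, Gamma_tss = 1.250713, Gamma_tst = -0.068433, Gamma_ttt = 0.133528
  tau = 0.750000: gamma = (-0.250000, 0.500000), gamma' = (0.000000, 0.000000); Gamma_sss = 0.001391, Gamma_sst = -0.133528, Gamma_stt = 0.455665, Gamma_tss = 1.250713, Gamma_tst = -0.068433, Gamma_ttt = 0.133528
  tau = 0.875000: gamma = (-0.250000, 0.500000), gamma' = (0.000000, 0.000000); Gamma_sss = 0.001391, Gamma_sst = -0.133528, Gamma_stt = 0.455665, Gamma_tss = 1.250713, Gamma_tst = -0.068433, Gamma_ttt = 0.133528
  tau = 1.000000: gamma = (-0.250000, 0.500000), gamma' = (0.000000, 0.000000); Gamma_sss = 0.001391, Gamma_sst = -0.133528, Gamma_stt = 0.455665, Gamma_tss = 1.250713, Gamma_tst = -0.068433, Gamma_ttt = 0.133528
step 0: V^s = -1.1250, V^t = -1.0000
step 1: k1 = (0.000000, 0.000000), k2 = (0.000000, 0.000000), k3 = (0.000000, 0.000000), k4 = (0.000000, 0.000000); V <- V + (h/6)(k1 + 2k2 + 2k3 + k4): V^s = -1.1250, V^t = -1.0000
step 2: k1 = (0.000000, 0.000000), k2 = (0.000000, 0.000000), k3 = (0.000000, 0.000000), k4 = (0.000000, 0.000000); V <- V + (h/6)(k1 + 2k2 + 2k3 + k4): V^s = -1.1250, V^t = -1.0000
step 3: k1 = (0.000000, 0.000000), k2 = (0.000000, 0.000000), k3 = (0.000000, 0.000000), k4 = (0.000000, 0.000000); V <- V + (h/6)(k1 + 2k2 + 2k3 + k4): V^s = -1.1250, V^t = -1.0000
step 4: k1 = (0.000000, 0.000000), k2 = (0.000000, 0.000000), k3 = (0.000000, 0.000000), k4 = (0.000000, 0.000000); V <- V + (h/6)(k1 + 2k2 + 2k3 + k4): V^s = -1.1250, V^t = -1.0000

Answer: V^s = -1.1250, V^t = -1.0000


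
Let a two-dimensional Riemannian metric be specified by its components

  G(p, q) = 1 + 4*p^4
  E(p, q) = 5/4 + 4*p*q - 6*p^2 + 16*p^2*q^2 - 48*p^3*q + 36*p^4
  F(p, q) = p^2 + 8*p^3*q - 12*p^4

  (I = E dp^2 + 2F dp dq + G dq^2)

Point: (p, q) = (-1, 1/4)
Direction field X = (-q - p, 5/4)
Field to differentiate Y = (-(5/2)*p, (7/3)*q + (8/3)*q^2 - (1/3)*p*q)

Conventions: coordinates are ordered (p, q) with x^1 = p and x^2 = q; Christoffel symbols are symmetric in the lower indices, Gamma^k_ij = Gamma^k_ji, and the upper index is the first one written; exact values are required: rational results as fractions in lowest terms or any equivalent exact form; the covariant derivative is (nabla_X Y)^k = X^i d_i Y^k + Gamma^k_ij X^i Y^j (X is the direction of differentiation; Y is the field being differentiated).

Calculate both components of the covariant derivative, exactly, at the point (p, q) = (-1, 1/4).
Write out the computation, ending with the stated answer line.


E = 173/4, F = -13, G = 5 at the point
E_p = -169, E_q = 52, F_p = 52, F_q = -8, G_p = -16, G_q = 0
EG - F^2 = 189/4;  g^inv = (4/189) * [[5, 13], [13, 173/4]]
first-kind symbols [ij,l] = (1/2)(d_i g_jl + d_j g_il - d_l g_ij): [pp,p] = E_p/2 = -169/2, [pp,q] = F_p - E_q/2 = 26, [pq,p] = E_q/2 = 26, [pq,q] = G_p/2 = -8, [qq,p] = F_q - G_p/2 = 0, [qq,q] = G_q/2 = 0
Gamma^p_ij = (G*[ij,p] - F*[ij,q])/(EG - F^2), Gamma^q_ij = (E*[ij,q] - F*[ij,p])/(EG - F^2)
Gamma_ppp = -338/189, Gamma_ppq = 104/189, Gamma_pqq = 0, Gamma_qpp = 104/189, Gamma_qpq = -32/189, Gamma_qqq = 0
X = (3/4, 5/4), Y = (5/2, 5/6) at the point

Answer: (nabla_X Y)^p = -1595/504, (nabla_X Y)^q = 5377/1008


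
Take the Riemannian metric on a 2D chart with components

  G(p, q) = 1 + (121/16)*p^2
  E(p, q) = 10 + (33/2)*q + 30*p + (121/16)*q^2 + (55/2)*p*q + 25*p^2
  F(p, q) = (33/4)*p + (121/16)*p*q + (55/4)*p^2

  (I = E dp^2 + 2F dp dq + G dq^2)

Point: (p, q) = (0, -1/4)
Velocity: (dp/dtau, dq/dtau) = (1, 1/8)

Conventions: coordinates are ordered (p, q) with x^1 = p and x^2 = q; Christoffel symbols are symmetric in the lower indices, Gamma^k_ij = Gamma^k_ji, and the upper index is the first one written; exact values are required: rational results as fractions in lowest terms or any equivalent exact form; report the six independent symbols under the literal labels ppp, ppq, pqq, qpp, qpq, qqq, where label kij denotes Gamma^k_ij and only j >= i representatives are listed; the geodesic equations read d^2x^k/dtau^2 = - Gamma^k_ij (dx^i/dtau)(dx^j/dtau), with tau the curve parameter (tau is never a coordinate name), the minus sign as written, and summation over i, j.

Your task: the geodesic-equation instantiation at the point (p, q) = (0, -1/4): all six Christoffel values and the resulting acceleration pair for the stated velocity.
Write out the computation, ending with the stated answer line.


E = 1625/256, F = 0, G = 1 at the point
E_p = 185/8, E_q = 407/32, F_p = 407/64, F_q = 0, G_p = 0, G_q = 0
EG - F^2 = 1625/256;  g^inv = (256/1625) * [[1, 0], [0, 1625/256]]
first-kind symbols [ij,l] = (1/2)(d_i g_jl + d_j g_il - d_l g_ij): [pp,p] = E_p/2 = 185/16, [pp,q] = F_p - E_q/2 = 0, [pq,p] = E_q/2 = 407/64, [pq,q] = G_p/2 = 0, [qq,p] = F_q - G_p/2 = 0, [qq,q] = G_q/2 = 0
Gamma^p_ij = (G*[ij,p] - F*[ij,q])/(EG - F^2), Gamma^q_ij = (E*[ij,q] - F*[ij,p])/(EG - F^2)
Gamma_ppp = 592/325, Gamma_ppq = 1628/1625, Gamma_pqq = 0, Gamma_qpp = 0, Gamma_qpq = 0, Gamma_qqq = 0
d^2p/dtau^2 = -(Gamma_ppp*(1)^2 + 2*Gamma_ppq*(1)*(1/8) + Gamma_pqq*(1/8)^2) = -259/125
d^2q/dtau^2 = -(Gamma_qpp*(1)^2 + 2*Gamma_qpq*(1)*(1/8) + Gamma_qqq*(1/8)^2) = 0

Answer: Gamma_ppp = 592/325, Gamma_ppq = 1628/1625, Gamma_pqq = 0, Gamma_qpp = 0, Gamma_qpq = 0, Gamma_qqq = 0; accelerations (d^2p/dtau^2, d^2q/dtau^2) = (-259/125, 0)


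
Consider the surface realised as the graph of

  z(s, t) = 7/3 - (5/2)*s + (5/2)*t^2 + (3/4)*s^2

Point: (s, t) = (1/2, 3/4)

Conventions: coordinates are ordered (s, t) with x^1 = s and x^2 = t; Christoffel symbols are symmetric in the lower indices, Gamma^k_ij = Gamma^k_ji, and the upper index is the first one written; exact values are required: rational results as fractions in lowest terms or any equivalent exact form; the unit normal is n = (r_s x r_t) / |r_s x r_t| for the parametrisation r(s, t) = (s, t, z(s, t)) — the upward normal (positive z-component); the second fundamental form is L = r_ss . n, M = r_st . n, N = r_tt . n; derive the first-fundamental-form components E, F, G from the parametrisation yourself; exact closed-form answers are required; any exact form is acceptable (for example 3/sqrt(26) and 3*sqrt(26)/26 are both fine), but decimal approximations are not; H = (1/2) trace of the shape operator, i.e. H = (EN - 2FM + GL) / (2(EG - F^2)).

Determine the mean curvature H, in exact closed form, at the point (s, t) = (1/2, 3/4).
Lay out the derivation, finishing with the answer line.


z_s = -7/4, z_t = 15/4, z_ss = 3/2, z_st = 0, z_tt = 5
E = 65/16, F = -105/16, G = 241/16; answer radicand W^2 = 145/8
unnormalised second-form numerators: l = 3/2, m = 0, n = 5; L = l/sqrt(145/8), and similarly M = m/sqrt(W^2), N = n/sqrt(W^2)
H = (E*n - 2*F*m + G*l) / (2*(EG - F^2)*sqrt(W^2)); E*n - 2*F*m + G*l = 1373/32, EG - F^2 = 145/8, so H = (1373/1160)/sqrt(145/8)

Answer: H = 1373*sqrt(290)/84100


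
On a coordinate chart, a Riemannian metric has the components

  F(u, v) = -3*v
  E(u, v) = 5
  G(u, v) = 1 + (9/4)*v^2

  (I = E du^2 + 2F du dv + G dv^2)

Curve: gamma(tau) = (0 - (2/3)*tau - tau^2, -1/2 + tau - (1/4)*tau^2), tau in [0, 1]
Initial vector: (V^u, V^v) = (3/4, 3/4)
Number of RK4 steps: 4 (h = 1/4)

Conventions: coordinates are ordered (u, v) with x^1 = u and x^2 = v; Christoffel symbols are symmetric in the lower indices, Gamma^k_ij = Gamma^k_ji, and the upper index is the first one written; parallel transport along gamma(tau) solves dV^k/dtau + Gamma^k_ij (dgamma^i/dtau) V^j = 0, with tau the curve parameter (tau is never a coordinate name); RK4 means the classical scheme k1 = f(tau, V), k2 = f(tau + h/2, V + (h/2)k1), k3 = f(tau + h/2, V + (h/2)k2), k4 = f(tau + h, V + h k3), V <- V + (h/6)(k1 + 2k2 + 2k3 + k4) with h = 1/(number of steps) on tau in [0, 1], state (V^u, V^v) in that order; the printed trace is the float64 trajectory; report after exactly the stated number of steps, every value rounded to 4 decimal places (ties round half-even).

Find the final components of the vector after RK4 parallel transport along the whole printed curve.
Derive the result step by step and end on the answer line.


gamma'(tau) = (-2/3 - 2*tau, 1 - (1/2)*tau); f(tau, V)^k = -Gamma^k_ij(gamma(tau)) gamma'^i(tau) V^j; h = 1/4; intermediate values shown to 6 dp
curve data and Christoffel symbols at the stage parameters:
  tau = 0.000000: gamma = (0.000000, -0.500000), gamma' = (-0.666667, 1.000000); Gamma_uuu = 0.000000, Gamma_uuv = 0.000000, Gamma_uvv = -0.539326, Gamma_vuu = 0.000000, Gamma_vuv = 0.000000, Gamma_vvv = -0.202247
  tau = 0.125000: gamma = (-0.098958, -0.378906), gamma' = (-0.916667, 0.937500); Gamma_uuu = 0.000000, Gamma_uuv = 0.000000, Gamma_uvv = -0.563589, Gamma_vuu = 0.000000, Gamma_vuv = 0.000000, Gamma_vvv = -0.160160
  tau = 0.250000: gamma = (-0.229167, -0.265625), gamma' = (-1.166667, 0.875000); Gamma_uuu = 0.000000, Gamma_uuv = 0.000000, Gamma_uvv = -0.581536, Gamma_vuu = 0.000000, Gamma_vuv = 0.000000, Gamma_vvv = -0.115853
  tau = 0.375000: gamma = (-0.390625, -0.160156), gamma' = (-1.416667, 0.812500); Gamma_uuu = 0.000000, Gamma_uuv = 0.000000, Gamma_uvv = -0.593154, Gamma_vuu = 0.000000, Gamma_vuv = 0.000000, Gamma_vvv = -0.071248
  tau = 0.500000: gamma = (-0.583333, -0.062500), gamma' = (-1.666667, 0.750000); Gamma_uuu = 0.000000, Gamma_uuv = 0.000000, Gamma_uvv = -0.598947, Gamma_vuu = 0.000000, Gamma_vuv = 0.000000, Gamma_vvv = -0.028076
  tau = 0.625000: gamma = (-0.807292, 0.027344), gamma' = (-1.916667, 0.687500); Gamma_uuu = 0.000000, Gamma_uuv = 0.000000, Gamma_uvv = -0.599798, Gamma_vuu = 0.000000, Gamma_vuv = 0.000000, Gamma_vvv = 0.012301
  tau = 0.750000: gamma = (-1.062500, 0.109375), gamma' = (-2.166667, 0.625000); Gamma_uuu = 0.000000, Gamma_uuv = 0.000000, Gamma_uvv = -0.596787, Gamma_vuu = 0.000000, Gamma_vuv = 0.000000, Gamma_vvv = 0.048955
  tau = 0.875000: gamma = (-1.348958, 0.183594), gamma' = (-2.416667, 0.562500); Gamma_uuu = 0.000000, Gamma_uuv = 0.000000, Gamma_uvv = -0.591035, Gamma_vuu = 0.000000, Gamma_vuv = 0.000000, Gamma_vvv = 0.081383
  tau = 1.000000: gamma = (-1.666667, 0.250000), gamma' = (-2.666667, 0.500000); Gamma_uuu = 0.000000, Gamma_uuv = 0.000000, Gamma_uvv = -0.583587, Gamma_vuu = 0.000000, Gamma_vuv = 0.000000, Gamma_vvv = 0.109422
step 0: V^u = 0.7500, V^v = 0.7500
step 1: k1 = (0.404494, 0.151685), k2 = (0.406291, 0.115460), k3 = (0.403899, 0.114780), k4 = (0.396234, 0.078937); V <- V + (h/6)(k1 + 2k2 + 2k3 + k4): V^u = 0.8509, V^v = 0.7788
step 2: k1 = (0.396286, 0.078948), k2 = (0.380087, 0.045655), k3 = (0.378081, 0.045414), k4 = (0.354943, 0.016638); V <- V + (h/6)(k1 + 2k2 + 2k3 + k4): V^u = 0.9454, V^v = 0.7904
step 3: k1 = (0.355041, 0.016643), k2 = (0.326775, -0.006701), k3 = (0.325572, -0.006677), k4 = (0.294178, -0.024132); V <- V + (h/6)(k1 + 2k2 + 2k3 + k4): V^u = 1.0268, V^v = 0.7889
step 4: k1 = (0.294269, -0.024139), k2 = (0.261286, -0.035978), k3 = (0.260794, -0.035910), k4 = (0.227588, -0.042673); V <- V + (h/6)(k1 + 2k2 + 2k3 + k4): V^u = 1.0920, V^v = 0.7802

Answer: V^u = 1.0920, V^v = 0.7802


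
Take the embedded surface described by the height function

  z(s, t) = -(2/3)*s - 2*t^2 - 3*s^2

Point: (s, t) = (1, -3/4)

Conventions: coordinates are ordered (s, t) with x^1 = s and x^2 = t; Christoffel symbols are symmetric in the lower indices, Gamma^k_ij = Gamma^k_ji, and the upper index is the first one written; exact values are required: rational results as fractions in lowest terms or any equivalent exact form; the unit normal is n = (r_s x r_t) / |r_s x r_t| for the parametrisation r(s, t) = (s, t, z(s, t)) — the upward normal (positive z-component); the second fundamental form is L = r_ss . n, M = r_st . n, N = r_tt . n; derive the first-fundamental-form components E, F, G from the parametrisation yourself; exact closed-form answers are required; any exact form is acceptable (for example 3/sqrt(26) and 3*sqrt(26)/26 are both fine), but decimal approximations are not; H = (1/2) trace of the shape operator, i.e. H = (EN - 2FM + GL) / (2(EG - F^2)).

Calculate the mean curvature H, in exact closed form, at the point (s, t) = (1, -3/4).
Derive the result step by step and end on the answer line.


z_s = -20/3, z_t = 3, z_ss = -6, z_st = 0, z_tt = -4
E = 409/9, F = -20, G = 10; answer radicand W^2 = 490/9
unnormalised second-form numerators: l = -6, m = 0, n = -4; L = l/sqrt(490/9), and similarly M = m/sqrt(W^2), N = n/sqrt(W^2)
H = (E*n - 2*F*m + G*l) / (2*(EG - F^2)*sqrt(W^2)); E*n - 2*F*m + G*l = -2176/9, EG - F^2 = 490/9, so H = (-544/245)/sqrt(490/9)

Answer: H = -816*sqrt(10)/8575


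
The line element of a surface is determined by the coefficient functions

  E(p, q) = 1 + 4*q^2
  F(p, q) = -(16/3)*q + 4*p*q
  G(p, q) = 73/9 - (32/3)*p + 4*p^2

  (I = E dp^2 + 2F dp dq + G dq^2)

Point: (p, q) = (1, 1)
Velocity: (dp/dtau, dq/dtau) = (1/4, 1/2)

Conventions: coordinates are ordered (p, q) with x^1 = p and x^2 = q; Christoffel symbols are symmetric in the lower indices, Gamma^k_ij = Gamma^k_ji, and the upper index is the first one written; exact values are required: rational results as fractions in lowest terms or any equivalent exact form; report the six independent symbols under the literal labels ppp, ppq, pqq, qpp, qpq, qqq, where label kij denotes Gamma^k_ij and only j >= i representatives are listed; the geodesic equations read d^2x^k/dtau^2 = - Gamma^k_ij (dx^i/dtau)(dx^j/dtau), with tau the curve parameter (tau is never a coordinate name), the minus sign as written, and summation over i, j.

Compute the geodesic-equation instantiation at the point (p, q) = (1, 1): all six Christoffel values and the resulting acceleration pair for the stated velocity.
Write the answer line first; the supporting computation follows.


Answer: Gamma_ppp = 0, Gamma_ppq = 36/49, Gamma_pqq = 0, Gamma_qpp = 0, Gamma_qpq = -12/49, Gamma_qqq = 0; accelerations (d^2p/dtau^2, d^2q/dtau^2) = (-9/49, 3/49)

E = 5, F = -4/3, G = 13/9 at the point
E_p = 0, E_q = 8, F_p = 4, F_q = -4/3, G_p = -8/3, G_q = 0
EG - F^2 = 49/9;  g^inv = (9/49) * [[13/9, 4/3], [4/3, 5]]
first-kind symbols [ij,l] = (1/2)(d_i g_jl + d_j g_il - d_l g_ij): [pp,p] = E_p/2 = 0, [pp,q] = F_p - E_q/2 = 0, [pq,p] = E_q/2 = 4, [pq,q] = G_p/2 = -4/3, [qq,p] = F_q - G_p/2 = 0, [qq,q] = G_q/2 = 0
Gamma^p_ij = (G*[ij,p] - F*[ij,q])/(EG - F^2), Gamma^q_ij = (E*[ij,q] - F*[ij,p])/(EG - F^2)
Gamma_ppp = 0, Gamma_ppq = 36/49, Gamma_pqq = 0, Gamma_qpp = 0, Gamma_qpq = -12/49, Gamma_qqq = 0
d^2p/dtau^2 = -(Gamma_ppp*(1/4)^2 + 2*Gamma_ppq*(1/4)*(1/2) + Gamma_pqq*(1/2)^2) = -9/49
d^2q/dtau^2 = -(Gamma_qpp*(1/4)^2 + 2*Gamma_qpq*(1/4)*(1/2) + Gamma_qqq*(1/2)^2) = 3/49


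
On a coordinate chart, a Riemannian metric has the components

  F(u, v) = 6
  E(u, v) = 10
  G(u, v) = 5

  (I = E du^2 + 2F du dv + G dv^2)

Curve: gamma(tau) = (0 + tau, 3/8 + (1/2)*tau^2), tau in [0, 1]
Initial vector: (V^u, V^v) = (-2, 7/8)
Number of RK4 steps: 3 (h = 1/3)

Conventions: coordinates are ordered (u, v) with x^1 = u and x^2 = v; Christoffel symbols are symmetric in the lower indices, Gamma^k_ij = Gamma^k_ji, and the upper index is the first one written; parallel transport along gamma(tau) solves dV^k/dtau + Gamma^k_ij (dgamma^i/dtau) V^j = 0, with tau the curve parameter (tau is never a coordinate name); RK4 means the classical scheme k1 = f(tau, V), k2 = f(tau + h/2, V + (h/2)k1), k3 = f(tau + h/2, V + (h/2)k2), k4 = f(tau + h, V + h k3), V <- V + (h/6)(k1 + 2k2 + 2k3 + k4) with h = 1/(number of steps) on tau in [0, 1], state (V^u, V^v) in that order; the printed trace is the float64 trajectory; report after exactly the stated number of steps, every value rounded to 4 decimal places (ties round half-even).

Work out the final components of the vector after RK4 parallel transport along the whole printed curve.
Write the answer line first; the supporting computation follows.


Answer: V^u = -2.0000, V^v = 0.8750

gamma'(tau) = (1, tau); f(tau, V)^k = -Gamma^k_ij(gamma(tau)) gamma'^i(tau) V^j; h = 1/3; intermediate values shown to 6 dp
curve data and Christoffel symbols at the stage parameters:
  tau = 0.000000: gamma = (0.000000, 0.375000), gamma' = (1.000000, 0.000000); Gamma_uuu = 0.000000, Gamma_uuv = 0.000000, Gamma_uvv = 0.000000, Gamma_vuu = 0.000000, Gamma_vuv = 0.000000, Gamma_vvv = 0.000000
  tau = 0.166667: gamma = (0.166667, 0.388889), gamma' = (1.000000, 0.166667); Gamma_uuu = 0.000000, Gamma_uuv = 0.000000, Gamma_uvv = 0.000000, Gamma_vuu = 0.000000, Gamma_vuv = 0.000000, Gamma_vvv = 0.000000
  tau = 0.333333: gamma = (0.333333, 0.430556), gamma' = (1.000000, 0.333333); Gamma_uuu = 0.000000, Gamma_uuv = 0.000000, Gamma_uvv = 0.000000, Gamma_vuu = 0.000000, Gamma_vuv = 0.000000, Gamma_vvv = 0.000000
  tau = 0.500000: gamma = (0.500000, 0.500000), gamma' = (1.000000, 0.500000); Gamma_uuu = 0.000000, Gamma_uuv = 0.000000, Gamma_uvv = 0.000000, Gamma_vuu = 0.000000, Gamma_vuv = 0.000000, Gamma_vvv = 0.000000
  tau = 0.666667: gamma = (0.666667, 0.597222), gamma' = (1.000000, 0.666667); Gamma_uuu = 0.000000, Gamma_uuv = 0.000000, Gamma_uvv = 0.000000, Gamma_vuu = 0.000000, Gamma_vuv = 0.000000, Gamma_vvv = 0.000000
  tau = 0.833333: gamma = (0.833333, 0.722222), gamma' = (1.000000, 0.833333); Gamma_uuu = 0.000000, Gamma_uuv = 0.000000, Gamma_uvv = 0.000000, Gamma_vuu = 0.000000, Gamma_vuv = 0.000000, Gamma_vvv = 0.000000
  tau = 1.000000: gamma = (1.000000, 0.875000), gamma' = (1.000000, 1.000000); Gamma_uuu = 0.000000, Gamma_uuv = 0.000000, Gamma_uvv = 0.000000, Gamma_vuu = 0.000000, Gamma_vuv = 0.000000, Gamma_vvv = 0.000000
step 0: V^u = -2.0000, V^v = 0.8750
step 1: k1 = (0.000000, 0.000000), k2 = (0.000000, 0.000000), k3 = (0.000000, 0.000000), k4 = (0.000000, 0.000000); V <- V + (h/6)(k1 + 2k2 + 2k3 + k4): V^u = -2.0000, V^v = 0.8750
step 2: k1 = (0.000000, 0.000000), k2 = (0.000000, 0.000000), k3 = (0.000000, 0.000000), k4 = (0.000000, 0.000000); V <- V + (h/6)(k1 + 2k2 + 2k3 + k4): V^u = -2.0000, V^v = 0.8750
step 3: k1 = (0.000000, 0.000000), k2 = (0.000000, 0.000000), k3 = (0.000000, 0.000000), k4 = (0.000000, 0.000000); V <- V + (h/6)(k1 + 2k2 + 2k3 + k4): V^u = -2.0000, V^v = 0.8750


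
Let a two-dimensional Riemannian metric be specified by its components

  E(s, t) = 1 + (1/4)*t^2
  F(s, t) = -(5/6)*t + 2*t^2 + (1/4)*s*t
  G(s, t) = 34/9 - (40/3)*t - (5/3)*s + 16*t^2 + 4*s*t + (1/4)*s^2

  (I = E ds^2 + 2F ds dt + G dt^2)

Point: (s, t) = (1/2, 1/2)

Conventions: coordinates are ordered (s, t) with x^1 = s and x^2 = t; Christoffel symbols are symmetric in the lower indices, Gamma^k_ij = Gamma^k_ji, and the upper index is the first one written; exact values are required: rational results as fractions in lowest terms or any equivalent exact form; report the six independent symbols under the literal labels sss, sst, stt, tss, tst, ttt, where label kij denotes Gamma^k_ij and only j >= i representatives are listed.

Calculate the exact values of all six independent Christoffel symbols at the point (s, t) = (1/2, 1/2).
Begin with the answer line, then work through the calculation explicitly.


Answer: Gamma_sss = 0, Gamma_sst = 9/101, Gamma_stt = 72/101, Gamma_tss = 0, Gamma_tst = 21/101, Gamma_ttt = 168/101

E = 17/16, F = 7/48, G = 193/144 at the point
E_s = 0, E_t = 1/4, F_s = 1/8, F_t = 31/24, G_s = 7/12, G_t = 14/3
EG - F^2 = 101/72;  g^inv = (72/101) * [[193/144, -7/48], [-7/48, 17/16]]
first-kind symbols [ij,l] = (1/2)(d_i g_jl + d_j g_il - d_l g_ij): [ss,s] = E_s/2 = 0, [ss,t] = F_s - E_t/2 = 0, [st,s] = E_t/2 = 1/8, [st,t] = G_s/2 = 7/24, [tt,s] = F_t - G_s/2 = 1, [tt,t] = G_t/2 = 7/3
Gamma^s_ij = (G*[ij,s] - F*[ij,t])/(EG - F^2), Gamma^t_ij = (E*[ij,t] - F*[ij,s])/(EG - F^2)


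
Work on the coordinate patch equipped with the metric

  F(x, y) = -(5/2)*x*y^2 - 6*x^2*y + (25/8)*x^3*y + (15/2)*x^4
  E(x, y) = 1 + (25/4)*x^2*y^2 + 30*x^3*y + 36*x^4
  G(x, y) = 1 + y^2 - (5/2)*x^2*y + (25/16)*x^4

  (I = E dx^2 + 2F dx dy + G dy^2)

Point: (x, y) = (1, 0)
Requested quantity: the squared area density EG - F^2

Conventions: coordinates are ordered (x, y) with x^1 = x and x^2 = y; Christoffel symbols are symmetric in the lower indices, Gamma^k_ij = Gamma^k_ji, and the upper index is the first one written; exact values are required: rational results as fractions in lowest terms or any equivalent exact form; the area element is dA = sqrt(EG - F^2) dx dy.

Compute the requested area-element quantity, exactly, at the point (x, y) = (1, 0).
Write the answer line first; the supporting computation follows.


Answer: EG - F^2 = 617/16

E = 37, F = 15/2, G = 41/16; EG - F^2 = 617/16


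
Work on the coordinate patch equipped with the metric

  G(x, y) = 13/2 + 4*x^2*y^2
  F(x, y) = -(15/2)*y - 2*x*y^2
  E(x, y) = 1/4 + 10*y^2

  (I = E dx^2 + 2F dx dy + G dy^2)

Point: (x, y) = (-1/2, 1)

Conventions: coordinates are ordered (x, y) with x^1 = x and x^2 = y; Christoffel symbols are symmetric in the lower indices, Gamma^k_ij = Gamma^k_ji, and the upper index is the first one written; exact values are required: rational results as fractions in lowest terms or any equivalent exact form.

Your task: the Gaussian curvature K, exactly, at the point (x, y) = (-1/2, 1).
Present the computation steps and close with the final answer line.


E = 41/4, F = -13/2, G = 15/2, EG - F^2 = 277/8 at the point
E_x = 0, E_y = 20, F_x = -2, F_y = -11/2, G_x = -4, G_y = 2
E_yy = 20, F_xy = -4, G_xx = 8
The intrinsic route: Brioschi's K = (det M1 - det M2)/(EG - F^2)^2.
M1 = [[-E_yy/2 + F_xy - G_xx/2, E_x/2, F_x - E_y/2], [F_y - G_x/2, E, F], [G_y/2, F, G]] = [[-18, 0, -12], [-7/2, 41/4, -13/2], [1, -13/2, 15/2]]; det M1 = -3093/4
M2 = [[0, E_y/2, G_x/2], [E_y/2, E, F], [G_x/2, F, G]] = [[0, 10, -2], [10, 41/4, -13/2], [-2, -13/2, 15/2]]; det M2 = -531
det M1 - det M2 = -969/4; K = -969/4 / (277/8)^2 = -15504/76729

Answer: K = -15504/76729


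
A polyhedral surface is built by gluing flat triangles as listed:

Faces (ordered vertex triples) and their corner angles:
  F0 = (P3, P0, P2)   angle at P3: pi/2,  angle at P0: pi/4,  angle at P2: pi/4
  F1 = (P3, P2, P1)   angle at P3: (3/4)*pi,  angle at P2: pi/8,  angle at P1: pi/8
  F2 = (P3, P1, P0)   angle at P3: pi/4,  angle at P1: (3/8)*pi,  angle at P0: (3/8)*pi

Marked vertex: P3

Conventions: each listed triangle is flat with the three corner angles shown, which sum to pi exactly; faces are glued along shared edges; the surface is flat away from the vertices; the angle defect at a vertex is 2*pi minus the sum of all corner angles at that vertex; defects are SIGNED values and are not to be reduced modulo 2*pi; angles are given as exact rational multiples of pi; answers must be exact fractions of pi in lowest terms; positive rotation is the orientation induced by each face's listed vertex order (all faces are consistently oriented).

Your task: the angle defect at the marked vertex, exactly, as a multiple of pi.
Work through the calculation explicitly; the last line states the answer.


Sum of corner angles at P3: (3/2)*pi
defect = 2*pi - (3/2)*pi

Answer: defect(P3) = pi/2


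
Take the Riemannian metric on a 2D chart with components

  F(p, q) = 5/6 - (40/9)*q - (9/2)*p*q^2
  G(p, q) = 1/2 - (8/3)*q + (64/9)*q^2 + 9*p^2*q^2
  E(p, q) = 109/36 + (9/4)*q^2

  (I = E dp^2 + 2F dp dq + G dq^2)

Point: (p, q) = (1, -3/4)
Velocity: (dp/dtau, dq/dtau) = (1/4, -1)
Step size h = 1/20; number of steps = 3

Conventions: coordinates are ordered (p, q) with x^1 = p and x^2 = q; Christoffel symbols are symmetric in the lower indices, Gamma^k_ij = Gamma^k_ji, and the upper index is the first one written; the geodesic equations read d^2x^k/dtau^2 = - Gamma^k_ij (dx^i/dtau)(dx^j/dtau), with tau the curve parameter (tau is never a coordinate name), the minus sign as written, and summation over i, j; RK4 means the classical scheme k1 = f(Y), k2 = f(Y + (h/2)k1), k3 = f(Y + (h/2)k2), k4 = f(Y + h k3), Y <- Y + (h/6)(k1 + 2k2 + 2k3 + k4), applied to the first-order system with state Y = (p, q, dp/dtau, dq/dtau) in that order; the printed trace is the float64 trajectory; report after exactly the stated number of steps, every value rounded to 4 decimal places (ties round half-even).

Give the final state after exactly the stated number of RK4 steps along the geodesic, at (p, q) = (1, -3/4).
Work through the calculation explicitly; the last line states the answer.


f(Y) = (dp/dtau, dq/dtau, -Gamma^p_ij Y'^i Y'^j, -Gamma^q_ij Y'^i Y'^j) with the Gammas evaluated at the stage position; h = 0.050000; intermediate values shown to 6 dp
step 0: p = 1.0000, q = -0.7500, dp/dtau = 0.2500, dq/dtau = -1.0000
step 1:
  k1: at (p, q) = (1.000000, -0.750000), (dp/dtau, dq/dtau) = (0.250000, -1.000000); Gamma_ppp = 0.029379, Gamma_ppq = -0.591703, Gamma_pqq = -0.211535, Gamma_qpp = -0.077128, Gamma_qpq = 0.521529, Gamma_qqq = -1.130441; k1 = (0.250000, -1.000000, -0.086153, 1.396026)
  k2: at (p, q) = (1.006250, -0.775000), (dp/dtau, dq/dtau) = (0.247846, -0.965099); Gamma_ppp = 0.029024, Gamma_ppq = -0.581576, Gamma_pqq = -0.264285, Gamma_qpp = -0.081575, Gamma_qpq = 0.515429, Gamma_qqq = -1.096168; k2 = (0.247846, -0.965099, -0.033845, 1.272578)
  k3: at (p, q) = (1.006196, -0.774127), (dp/dtau, dq/dtau) = (0.249154, -0.968186); Gamma_ppp = 0.029030, Gamma_ppq = -0.581874, Gamma_pqq = -0.262477, Gamma_qpp = -0.081411, Gamma_qpq = 0.515603, Gamma_qqq = -1.097349; k3 = (0.249154, -0.968186, -0.036488, 1.282445)
  k4: at (p, q) = (1.012458, -0.798409), (dp/dtau, dq/dtau) = (0.248176, -0.935878); Gamma_ppp = 0.028280, Gamma_ppq = -0.571502, Gamma_pqq = -0.314162, Gamma_qpp = -0.085403, Gamma_qpq = 0.510079, Gamma_qqq = -1.066663; k4 = (0.248176, -0.935878, 0.007946, 1.176459)
  Y <- Y + (h/6)(k1 + 2k2 + 2k3 + k4): p = 1.0124, q = -0.7984, dp/dtau = 0.2482, dq/dtau = -0.9360
step 2:
  k1: at (p, q) = (1.012435, -0.798354), (dp/dtau, dq/dtau) = (0.248176, -0.935979); Gamma_ppp = 0.028283, Gamma_ppq = -0.571530, Gamma_pqq = -0.314041, Gamma_qpp = -0.085395, Gamma_qpq = 0.510093, Gamma_qqq = -1.066729; k1 = (0.248176, -0.935979, 0.007857, 1.176751)
  k2: at (p, q) = (1.018639, -0.821753), (dp/dtau, dq/dtau) = (0.248372, -0.906560); Gamma_ppp = 0.027198, Gamma_ppq = -0.561051, Gamma_pqq = -0.364297, Gamma_qpp = -0.088961, Gamma_qpq = 0.505145, Gamma_qqq = -1.039496; k2 = (0.248372, -0.906560, 0.045063, 1.087281)
  k3: at (p, q) = (1.018644, -0.821018), (dp/dtau, dq/dtau) = (0.249303, -0.908797); Gamma_ppp = 0.027219, Gamma_ppq = -0.561308, Gamma_pqq = -0.362779, Gamma_qpp = -0.088834, Gamma_qpq = 0.505259, Gamma_qqq = -1.040360; k3 = (0.249303, -0.908797, 0.043586, 1.093715)
  k4: at (p, q) = (1.024900, -0.843794), (dp/dtau, dq/dtau) = (0.250355, -0.881293); Gamma_ppp = 0.025847, Gamma_ppq = -0.550663, Gamma_pqq = -0.412164, Gamma_qpp = -0.092065, Gamma_qpq = 0.500766, Gamma_qqq = -1.015871; k4 = (0.250355, -0.881293, 0.075506, 1.015750)
  Y <- Y + (h/6)(k1 + 2k2 + 2k3 + k4): p = 1.0249, q = -0.8438, dp/dtau = 0.2503, dq/dtau = -0.8814
step 3:
  k1: at (p, q) = (1.024884, -0.843754), (dp/dtau, dq/dtau) = (0.250348, -0.881358); Gamma_ppp = 0.025850, Gamma_ppq = -0.550684, Gamma_pqq = -0.412075, Gamma_qpp = -0.092060, Gamma_qpq = 0.500775, Gamma_qqq = -1.015912; k1 = (0.250348, -0.881358, 0.075464, 1.015910)
  k2: at (p, q) = (1.031143, -0.865788), (dp/dtau, dq/dtau) = (0.252235, -0.855960); Gamma_ppp = 0.024237, Gamma_ppq = -0.539974, Gamma_pqq = -0.460328, Gamma_qpp = -0.094976, Gamma_qpq = 0.496730, Gamma_qqq = -0.994058; k2 = (0.252235, -0.855960, 0.102561, 0.948848)
  k3: at (p, q) = (1.031190, -0.865153), (dp/dtau, dq/dtau) = (0.252912, -0.857637); Gamma_ppp = 0.024266, Gamma_ppq = -0.540197, Gamma_pqq = -0.459030, Gamma_qpp = -0.094871, Gamma_qpq = 0.496805, Gamma_qqq = -0.994712; k3 = (0.252912, -0.857637, 0.101738, 0.953241)
  k4: at (p, q) = (1.037529, -0.886635), (dp/dtau, dq/dtau) = (0.255435, -0.833696); Gamma_ppp = 0.022441, Gamma_ppq = -0.529370, Gamma_pqq = -0.506579, Gamma_qpp = -0.097531, Gamma_qpq = 0.493125, Gamma_qqq = -0.975014; k4 = (0.255435, -0.833696, 0.125168, 0.894073)
  Y <- Y + (h/6)(k1 + 2k2 + 2k3 + k4): p = 1.0375, q = -0.8866, dp/dtau = 0.2554, dq/dtau = -0.8337

Answer: p = 1.0375, q = -0.8866, dp/dtau = 0.2554, dq/dtau = -0.8337


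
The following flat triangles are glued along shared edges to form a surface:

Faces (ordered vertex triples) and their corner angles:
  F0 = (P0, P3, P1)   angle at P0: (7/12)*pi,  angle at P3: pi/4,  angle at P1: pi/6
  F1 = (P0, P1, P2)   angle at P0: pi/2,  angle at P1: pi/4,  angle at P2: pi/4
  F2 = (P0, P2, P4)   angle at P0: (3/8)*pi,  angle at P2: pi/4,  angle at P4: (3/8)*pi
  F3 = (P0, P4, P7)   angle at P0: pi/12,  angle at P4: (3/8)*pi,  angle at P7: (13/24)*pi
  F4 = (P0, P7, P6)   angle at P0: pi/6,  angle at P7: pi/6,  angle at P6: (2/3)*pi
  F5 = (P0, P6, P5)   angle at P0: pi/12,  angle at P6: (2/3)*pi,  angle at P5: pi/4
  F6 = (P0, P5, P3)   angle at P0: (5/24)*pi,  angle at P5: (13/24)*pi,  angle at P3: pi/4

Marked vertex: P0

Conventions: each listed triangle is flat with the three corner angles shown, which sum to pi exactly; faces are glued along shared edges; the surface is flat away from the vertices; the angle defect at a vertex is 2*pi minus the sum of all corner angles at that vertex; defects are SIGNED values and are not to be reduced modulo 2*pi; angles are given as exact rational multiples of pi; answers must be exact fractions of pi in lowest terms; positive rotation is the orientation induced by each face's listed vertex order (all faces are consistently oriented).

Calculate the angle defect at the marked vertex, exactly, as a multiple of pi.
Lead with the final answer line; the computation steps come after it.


Answer: defect(P0) = 0

Sum of corner angles at P0: 2*pi
defect = 2*pi - 2*pi


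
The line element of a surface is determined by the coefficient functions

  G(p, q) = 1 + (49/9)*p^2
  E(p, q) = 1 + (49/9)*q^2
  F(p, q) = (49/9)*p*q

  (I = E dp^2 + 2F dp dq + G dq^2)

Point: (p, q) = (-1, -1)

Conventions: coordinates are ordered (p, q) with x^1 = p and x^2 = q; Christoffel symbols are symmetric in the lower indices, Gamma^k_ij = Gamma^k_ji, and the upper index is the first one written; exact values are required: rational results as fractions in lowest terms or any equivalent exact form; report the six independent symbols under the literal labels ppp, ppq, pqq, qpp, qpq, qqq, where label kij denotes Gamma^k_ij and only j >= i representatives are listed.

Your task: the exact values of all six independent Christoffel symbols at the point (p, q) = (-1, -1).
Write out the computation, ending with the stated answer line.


E = 58/9, F = 49/9, G = 58/9 at the point
E_p = 0, E_q = -98/9, F_p = -49/9, F_q = -49/9, G_p = -98/9, G_q = 0
EG - F^2 = 107/9;  g^inv = (9/107) * [[58/9, -49/9], [-49/9, 58/9]]
first-kind symbols [ij,l] = (1/2)(d_i g_jl + d_j g_il - d_l g_ij): [pp,p] = E_p/2 = 0, [pp,q] = F_p - E_q/2 = 0, [pq,p] = E_q/2 = -49/9, [pq,q] = G_p/2 = -49/9, [qq,p] = F_q - G_p/2 = 0, [qq,q] = G_q/2 = 0
Gamma^p_ij = (G*[ij,p] - F*[ij,q])/(EG - F^2), Gamma^q_ij = (E*[ij,q] - F*[ij,p])/(EG - F^2)

Answer: Gamma_ppp = 0, Gamma_ppq = -49/107, Gamma_pqq = 0, Gamma_qpp = 0, Gamma_qpq = -49/107, Gamma_qqq = 0


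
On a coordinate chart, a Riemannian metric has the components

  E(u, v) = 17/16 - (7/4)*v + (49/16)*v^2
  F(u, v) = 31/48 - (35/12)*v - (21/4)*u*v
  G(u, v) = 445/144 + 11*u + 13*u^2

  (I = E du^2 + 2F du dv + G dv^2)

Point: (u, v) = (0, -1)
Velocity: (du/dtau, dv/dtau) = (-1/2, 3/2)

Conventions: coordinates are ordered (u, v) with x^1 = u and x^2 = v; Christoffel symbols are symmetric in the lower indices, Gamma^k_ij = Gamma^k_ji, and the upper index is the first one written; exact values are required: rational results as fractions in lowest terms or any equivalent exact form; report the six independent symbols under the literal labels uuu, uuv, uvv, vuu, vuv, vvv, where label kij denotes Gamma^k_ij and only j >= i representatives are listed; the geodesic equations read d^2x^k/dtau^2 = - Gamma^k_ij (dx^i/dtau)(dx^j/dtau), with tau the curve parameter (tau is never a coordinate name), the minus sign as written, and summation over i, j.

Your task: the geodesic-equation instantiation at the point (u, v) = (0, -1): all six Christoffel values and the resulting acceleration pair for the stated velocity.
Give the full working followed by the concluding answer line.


E = 47/8, F = 57/16, G = 445/144 at the point
E_u = 0, E_v = -63/8, F_u = 21/4, F_v = -35/12, G_u = 11, G_v = 0
EG - F^2 = 12589/2304;  g^inv = (2304/12589) * [[445/144, -57/16], [-57/16, 47/8]]
first-kind symbols [ij,l] = (1/2)(d_i g_jl + d_j g_il - d_l g_ij): [uu,u] = E_u/2 = 0, [uu,v] = F_u - E_v/2 = 147/16, [uv,u] = E_v/2 = -63/16, [uv,v] = G_u/2 = 11/2, [vv,u] = F_v - G_u/2 = -101/12, [vv,v] = G_v/2 = 0
Gamma^u_ij = (G*[ij,u] - F*[ij,v])/(EG - F^2), Gamma^v_ij = (E*[ij,v] - F*[ij,u])/(EG - F^2)
Gamma_uuu = -75411/12589, Gamma_uuv = -73179/12589, Gamma_uvv = -179780/37767, Gamma_vuu = 124362/12589, Gamma_vuv = 106767/12589, Gamma_vvv = 69084/12589
d^2u/dtau^2 = -(Gamma_uuu*(-1/2)^2 + 2*Gamma_uuv*(-1/2)*(3/2) + Gamma_uvv*(3/2)^2) = 175677/50356
d^2v/dtau^2 = -(Gamma_vuu*(-1/2)^2 + 2*Gamma_vuv*(-1/2)*(3/2) + Gamma_vvv*(3/2)^2) = -26379/12589

Answer: Gamma_uuu = -75411/12589, Gamma_uuv = -73179/12589, Gamma_uvv = -179780/37767, Gamma_vuu = 124362/12589, Gamma_vuv = 106767/12589, Gamma_vvv = 69084/12589; accelerations (d^2u/dtau^2, d^2v/dtau^2) = (175677/50356, -26379/12589)


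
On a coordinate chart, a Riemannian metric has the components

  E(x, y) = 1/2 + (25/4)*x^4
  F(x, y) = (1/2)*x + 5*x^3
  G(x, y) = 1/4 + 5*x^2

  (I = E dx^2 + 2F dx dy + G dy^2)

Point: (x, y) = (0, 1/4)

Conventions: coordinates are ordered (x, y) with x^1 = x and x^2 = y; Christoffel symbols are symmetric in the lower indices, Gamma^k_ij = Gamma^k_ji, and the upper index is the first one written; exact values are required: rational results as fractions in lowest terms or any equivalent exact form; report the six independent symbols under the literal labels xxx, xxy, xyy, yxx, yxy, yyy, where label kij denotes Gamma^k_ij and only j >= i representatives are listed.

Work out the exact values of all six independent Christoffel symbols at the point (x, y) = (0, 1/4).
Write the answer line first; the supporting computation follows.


Answer: Gamma_xxx = 0, Gamma_xxy = 0, Gamma_xyy = 0, Gamma_yxx = 2, Gamma_yxy = 0, Gamma_yyy = 0

E = 1/2, F = 0, G = 1/4 at the point
E_x = 0, E_y = 0, F_x = 1/2, F_y = 0, G_x = 0, G_y = 0
EG - F^2 = 1/8;  g^inv = (8) * [[1/4, 0], [0, 1/2]]
first-kind symbols [ij,l] = (1/2)(d_i g_jl + d_j g_il - d_l g_ij): [xx,x] = E_x/2 = 0, [xx,y] = F_x - E_y/2 = 1/2, [xy,x] = E_y/2 = 0, [xy,y] = G_x/2 = 0, [yy,x] = F_y - G_x/2 = 0, [yy,y] = G_y/2 = 0
Gamma^x_ij = (G*[ij,x] - F*[ij,y])/(EG - F^2), Gamma^y_ij = (E*[ij,y] - F*[ij,x])/(EG - F^2)


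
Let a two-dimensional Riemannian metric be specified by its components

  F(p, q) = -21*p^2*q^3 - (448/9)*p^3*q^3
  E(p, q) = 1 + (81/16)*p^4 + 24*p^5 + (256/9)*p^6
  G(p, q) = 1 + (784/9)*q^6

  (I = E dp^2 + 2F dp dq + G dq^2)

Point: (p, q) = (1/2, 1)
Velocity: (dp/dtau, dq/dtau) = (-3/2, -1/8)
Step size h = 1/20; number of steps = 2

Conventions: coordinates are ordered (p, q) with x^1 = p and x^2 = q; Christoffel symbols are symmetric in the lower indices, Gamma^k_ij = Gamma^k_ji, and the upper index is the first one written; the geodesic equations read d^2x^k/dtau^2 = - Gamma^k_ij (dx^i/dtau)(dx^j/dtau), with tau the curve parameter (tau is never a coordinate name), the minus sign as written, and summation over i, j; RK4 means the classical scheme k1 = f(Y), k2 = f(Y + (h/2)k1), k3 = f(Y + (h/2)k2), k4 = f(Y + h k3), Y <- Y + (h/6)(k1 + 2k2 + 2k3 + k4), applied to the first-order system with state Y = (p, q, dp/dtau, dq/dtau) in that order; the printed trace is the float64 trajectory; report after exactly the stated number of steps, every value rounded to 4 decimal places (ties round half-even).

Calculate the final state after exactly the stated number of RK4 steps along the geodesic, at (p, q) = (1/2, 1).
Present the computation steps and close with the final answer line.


f(Y) = (dp/dtau, dq/dtau, -Gamma^p_ij Y'^i Y'^j, -Gamma^q_ij Y'^i Y'^j) with the Gammas evaluated at the stage position; h = 0.050000; intermediate values shown to 6 dp
step 0: p = 0.5000, q = 1.0000, dp/dtau = -1.5000, dq/dtau = -0.1250
step 1:
  k1: at (p, q) = (0.500000, 1.000000), (dp/dtau, dq/dtau) = (-1.500000, -0.125000); Gamma_ppp = 0.085719, Gamma_ppq = 0.000000, Gamma_pqq = -0.384020, Gamma_qpp = -0.650882, Gamma_qpq = 0.000000, Gamma_qqq = 2.915952; k1 = (-1.500000, -0.125000, -0.186867, 1.418923)
  k2: at (p, q) = (0.462500, 0.996875), (dp/dtau, dq/dtau) = (-1.504672, -0.089527); Gamma_ppp = 0.063455, Gamma_ppq = 0.000000, Gamma_pqq = -0.320810, Gamma_qpp = -0.581524, Gamma_qpq = 0.000000, Gamma_qqq = 2.940008; k2 = (-1.504672, -0.089527, -0.141094, 1.293028)
  k3: at (p, q) = (0.462383, 0.997762), (dp/dtau, dq/dtau) = (-1.503527, -0.092674); Gamma_ppp = 0.063060, Gamma_ppq = 0.000000, Gamma_pqq = -0.319512, Gamma_qpp = -0.579817, Gamma_qpq = 0.000000, Gamma_qqq = 2.937799; k3 = (-1.503527, -0.092674, -0.139809, 1.285500)
  k4: at (p, q) = (0.424824, 0.995366), (dp/dtau, dq/dtau) = (-1.506990, -0.060725); Gamma_ppp = 0.045280, Gamma_ppq = 0.000000, Gamma_pqq = -0.261727, Gamma_qpp = -0.511381, Gamma_qpq = 0.000000, Gamma_qqq = 2.955900; k4 = (-1.506990, -0.060725, -0.101866, 1.150456)
  Y <- Y + (h/6)(k1 + 2k2 + 2k3 + k4): p = 0.4248, q = 0.9954, dp/dtau = -1.5071, dq/dtau = -0.0606
step 2:
  k1: at (p, q) = (0.424805, 0.995416), (dp/dtau, dq/dtau) = (-1.507088, -0.060613); Gamma_ppp = 0.045259, Gamma_ppq = 0.000000, Gamma_pqq = -0.261649, Gamma_qpp = -0.511273, Gamma_qpq = 0.000000, Gamma_qqq = 2.955775; k1 = (-1.507088, -0.060613, -0.101835, 1.150402)
  k2: at (p, q) = (0.387128, 0.993900), (dp/dtau, dq/dtau) = (-1.509634, -0.031853); Gamma_ppp = 0.031351, Gamma_ppq = 0.000000, Gamma_pqq = -0.209458, Gamma_qpp = -0.444281, Gamma_qpq = 0.000000, Gamma_qqq = 2.968282; k2 = (-1.509634, -0.031853, -0.071236, 1.009503)
  k3: at (p, q) = (0.387064, 0.994619), (dp/dtau, dq/dtau) = (-1.508869, -0.035375); Gamma_ppp = 0.031197, Gamma_ppq = 0.000000, Gamma_pqq = -0.208784, Gamma_qpp = -0.443237, Gamma_qpq = 0.000000, Gamma_qqq = 2.966361; k3 = (-1.508869, -0.035375, -0.070764, 1.005399)
  k4: at (p, q) = (0.349362, 0.993647), (dp/dtau, dq/dtau) = (-1.510626, -0.010343); Gamma_ppp = 0.020797, Gamma_ppq = 0.000000, Gamma_pqq = -0.163101, Gamma_qpp = -0.379303, Gamma_qpq = 0.000000, Gamma_qqq = 2.974759; k4 = (-1.510626, -0.010343, -0.047440, 0.865249)
  Y <- Y + (h/6)(k1 + 2k2 + 2k3 + k4): p = 0.3493, q = 0.9937, dp/dtau = -1.5107, dq/dtau = -0.0102

Answer: p = 0.3493, q = 0.9937, dp/dtau = -1.5107, dq/dtau = -0.0102
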